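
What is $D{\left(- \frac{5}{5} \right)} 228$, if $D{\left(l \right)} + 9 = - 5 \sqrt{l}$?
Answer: $-2052 - 1140 i \approx -2052.0 - 1140.0 i$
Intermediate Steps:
$D{\left(l \right)} = -9 - 5 \sqrt{l}$
$D{\left(- \frac{5}{5} \right)} 228 = \left(-9 - 5 \sqrt{- \frac{5}{5}}\right) 228 = \left(-9 - 5 \sqrt{\left(-5\right) \frac{1}{5}}\right) 228 = \left(-9 - 5 \sqrt{-1}\right) 228 = \left(-9 - 5 i\right) 228 = -2052 - 1140 i$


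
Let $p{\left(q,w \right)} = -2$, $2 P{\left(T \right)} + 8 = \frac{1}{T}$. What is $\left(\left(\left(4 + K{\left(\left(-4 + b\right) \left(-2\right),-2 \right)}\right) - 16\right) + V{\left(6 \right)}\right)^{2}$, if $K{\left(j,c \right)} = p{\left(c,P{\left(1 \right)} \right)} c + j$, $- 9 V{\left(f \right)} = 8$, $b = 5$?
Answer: $\frac{9604}{81} \approx 118.57$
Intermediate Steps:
$V{\left(f \right)} = - \frac{8}{9}$ ($V{\left(f \right)} = \left(- \frac{1}{9}\right) 8 = - \frac{8}{9}$)
$P{\left(T \right)} = -4 + \frac{1}{2 T}$
$K{\left(j,c \right)} = j - 2 c$ ($K{\left(j,c \right)} = - 2 c + j = j - 2 c$)
$\left(\left(\left(4 + K{\left(\left(-4 + b\right) \left(-2\right),-2 \right)}\right) - 16\right) + V{\left(6 \right)}\right)^{2} = \left(\left(\left(4 + \left(\left(-4 + 5\right) \left(-2\right) - -4\right)\right) - 16\right) - \frac{8}{9}\right)^{2} = \left(\left(\left(4 + \left(1 \left(-2\right) + 4\right)\right) - 16\right) - \frac{8}{9}\right)^{2} = \left(\left(\left(4 + \left(-2 + 4\right)\right) - 16\right) - \frac{8}{9}\right)^{2} = \left(\left(\left(4 + 2\right) - 16\right) - \frac{8}{9}\right)^{2} = \left(\left(6 - 16\right) - \frac{8}{9}\right)^{2} = \left(-10 - \frac{8}{9}\right)^{2} = \left(- \frac{98}{9}\right)^{2} = \frac{9604}{81}$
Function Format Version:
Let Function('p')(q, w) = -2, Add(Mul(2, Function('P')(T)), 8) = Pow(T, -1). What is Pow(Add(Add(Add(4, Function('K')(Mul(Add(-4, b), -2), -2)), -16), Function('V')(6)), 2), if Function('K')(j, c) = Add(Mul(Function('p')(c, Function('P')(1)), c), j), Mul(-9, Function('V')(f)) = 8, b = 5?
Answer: Rational(9604, 81) ≈ 118.57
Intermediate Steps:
Function('V')(f) = Rational(-8, 9) (Function('V')(f) = Mul(Rational(-1, 9), 8) = Rational(-8, 9))
Function('P')(T) = Add(-4, Mul(Rational(1, 2), Pow(T, -1)))
Function('K')(j, c) = Add(j, Mul(-2, c)) (Function('K')(j, c) = Add(Mul(-2, c), j) = Add(j, Mul(-2, c)))
Pow(Add(Add(Add(4, Function('K')(Mul(Add(-4, b), -2), -2)), -16), Function('V')(6)), 2) = Pow(Add(Add(Add(4, Add(Mul(Add(-4, 5), -2), Mul(-2, -2))), -16), Rational(-8, 9)), 2) = Pow(Add(Add(Add(4, Add(Mul(1, -2), 4)), -16), Rational(-8, 9)), 2) = Pow(Add(Add(Add(4, Add(-2, 4)), -16), Rational(-8, 9)), 2) = Pow(Add(Add(Add(4, 2), -16), Rational(-8, 9)), 2) = Pow(Add(Add(6, -16), Rational(-8, 9)), 2) = Pow(Add(-10, Rational(-8, 9)), 2) = Pow(Rational(-98, 9), 2) = Rational(9604, 81)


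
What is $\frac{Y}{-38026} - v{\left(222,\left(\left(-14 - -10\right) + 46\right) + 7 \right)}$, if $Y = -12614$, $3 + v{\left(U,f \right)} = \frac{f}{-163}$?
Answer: $\frac{11257035}{3099119} \approx 3.6323$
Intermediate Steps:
$v{\left(U,f \right)} = -3 - \frac{f}{163}$ ($v{\left(U,f \right)} = -3 + \frac{f}{-163} = -3 + f \left(- \frac{1}{163}\right) = -3 - \frac{f}{163}$)
$\frac{Y}{-38026} - v{\left(222,\left(\left(-14 - -10\right) + 46\right) + 7 \right)} = - \frac{12614}{-38026} - \left(-3 - \frac{\left(\left(-14 - -10\right) + 46\right) + 7}{163}\right) = \left(-12614\right) \left(- \frac{1}{38026}\right) - \left(-3 - \frac{\left(\left(-14 + 10\right) + 46\right) + 7}{163}\right) = \frac{6307}{19013} - \left(-3 - \frac{\left(-4 + 46\right) + 7}{163}\right) = \frac{6307}{19013} - \left(-3 - \frac{42 + 7}{163}\right) = \frac{6307}{19013} - \left(-3 - \frac{49}{163}\right) = \frac{6307}{19013} - - \frac{538}{163} = \frac{6307}{19013} + \frac{538}{163} = \frac{11257035}{3099119}$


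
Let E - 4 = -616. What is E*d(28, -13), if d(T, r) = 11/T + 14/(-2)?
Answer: 28305/7 ≈ 4043.6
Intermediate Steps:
d(T, r) = -7 + 11/T (d(T, r) = 11/T + 14*(-½) = 11/T - 7 = -7 + 11/T)
E = -612 (E = 4 - 616 = -612)
E*d(28, -13) = -612*(-7 + 11/28) = -612*(-185/28) = 28305/7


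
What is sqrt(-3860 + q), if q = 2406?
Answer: I*sqrt(1454) ≈ 38.131*I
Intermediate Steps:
sqrt(-3860 + q) = sqrt(-3860 + 2406) = sqrt(-1454) = I*sqrt(1454)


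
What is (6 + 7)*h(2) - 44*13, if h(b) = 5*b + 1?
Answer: -429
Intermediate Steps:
h(b) = 1 + 5*b
(6 + 7)*h(2) - 44*13 = (6 + 7)*(1 + 5*2) - 44*13 = 13*(1 + 10) - 572 = 13*11 - 572 = 143 - 572 = -429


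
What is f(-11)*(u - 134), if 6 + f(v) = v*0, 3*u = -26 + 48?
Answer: 760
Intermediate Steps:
u = 22/3 (u = (-26 + 48)/3 = (⅓)*22 = 22/3 ≈ 7.3333)
f(v) = -6 (f(v) = -6 + v*0 = -6 + 0 = -6)
f(-11)*(u - 134) = -6*(22/3 - 134) = -6*(-380/3) = 760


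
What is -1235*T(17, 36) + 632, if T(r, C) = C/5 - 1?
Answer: -7025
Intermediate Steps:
T(r, C) = -1 + C/5 (T(r, C) = C*(⅕) - 1 = C/5 - 1 = -1 + C/5)
-1235*T(17, 36) + 632 = -1235*(-1 + (⅕)*36) + 632 = -1235*(-1 + 36/5) + 632 = -1235*31/5 + 632 = -7657 + 632 = -7025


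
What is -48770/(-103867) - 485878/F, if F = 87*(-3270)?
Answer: 32170633763/14774561415 ≈ 2.1774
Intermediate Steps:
F = -284490
-48770/(-103867) - 485878/F = -48770/(-103867) - 485878/(-284490) = -48770*(-1/103867) - 485878*(-1/284490) = 48770/103867 + 242939/142245 = 32170633763/14774561415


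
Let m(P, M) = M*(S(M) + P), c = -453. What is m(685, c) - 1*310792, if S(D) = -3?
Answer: -619738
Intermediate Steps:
m(P, M) = M*(-3 + P)
m(685, c) - 1*310792 = -453*(-3 + 685) - 1*310792 = -453*682 - 310792 = -308946 - 310792 = -619738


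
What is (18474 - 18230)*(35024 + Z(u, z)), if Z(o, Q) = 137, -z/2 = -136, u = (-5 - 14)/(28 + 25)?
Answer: 8579284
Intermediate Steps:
u = -19/53 ≈ -0.35849
z = 272 (z = -2*(-136) = 272)
(18474 - 18230)*(35024 + Z(u, z)) = (18474 - 18230)*(35024 + 137) = 244*35161 = 8579284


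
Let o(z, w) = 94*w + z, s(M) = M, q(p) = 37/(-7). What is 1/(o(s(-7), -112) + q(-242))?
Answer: -7/73782 ≈ -9.4874e-5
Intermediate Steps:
q(p) = -37/7 (q(p) = 37*(-1/7) = -37/7)
o(z, w) = z + 94*w
1/(o(s(-7), -112) + q(-242)) = 1/((-7 + 94*(-112)) - 37/7) = 1/((-7 - 10528) - 37/7) = 1/(-10535 - 37/7) = 1/(-73782/7) = -7/73782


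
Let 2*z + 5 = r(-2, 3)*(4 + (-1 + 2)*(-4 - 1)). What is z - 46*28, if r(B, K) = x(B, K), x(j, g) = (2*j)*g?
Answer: -2569/2 ≈ -1284.5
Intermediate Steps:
x(j, g) = 2*g*j
r(B, K) = 2*B*K (r(B, K) = 2*K*B = 2*B*K)
z = 7/2 (z = -5/2 + ((2*(-2)*3)*(4 + (-1 + 2)*(-4 - 1)))/2 = -5/2 + (-12*(4 + 1*(-5)))/2 = -5/2 + (-12*(4 - 5))/2 = -5/2 + (-12*(-1))/2 = -5/2 + (1/2)*12 = -5/2 + 6 = 7/2 ≈ 3.5000)
z - 46*28 = 7/2 - 46*28 = 7/2 - 1288 = -2569/2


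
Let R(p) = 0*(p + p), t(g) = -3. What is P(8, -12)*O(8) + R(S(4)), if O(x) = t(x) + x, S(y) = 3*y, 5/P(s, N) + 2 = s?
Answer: 25/6 ≈ 4.1667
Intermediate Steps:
P(s, N) = 5/(-2 + s)
R(p) = 0 (R(p) = 0*(2*p) = 0)
O(x) = -3 + x
P(8, -12)*O(8) + R(S(4)) = (5/(-2 + 8))*(-3 + 8) + 0 = (5/6)*5 + 0 = 25/6 + 0 = 25/6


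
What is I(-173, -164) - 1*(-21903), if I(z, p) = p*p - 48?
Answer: 48751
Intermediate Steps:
I(z, p) = -48 + p² (I(z, p) = p² - 48 = -48 + p²)
I(-173, -164) - 1*(-21903) = (-48 + (-164)²) - 1*(-21903) = (-48 + 26896) + 21903 = 26848 + 21903 = 48751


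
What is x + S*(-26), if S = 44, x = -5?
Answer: -1149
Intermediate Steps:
x + S*(-26) = -5 + 44*(-26) = -5 - 1144 = -1149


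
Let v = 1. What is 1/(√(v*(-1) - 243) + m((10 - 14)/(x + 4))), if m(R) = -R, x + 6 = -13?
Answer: -15/13729 - 225*I*√61/27458 ≈ -0.0010926 - 0.064*I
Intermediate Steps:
x = -19 (x = -6 - 13 = -19)
1/(√(v*(-1) - 243) + m((10 - 14)/(x + 4))) = 1/(√(1*(-1) - 243) - (10 - 14)/(-19 + 4)) = 1/(√(-1 - 243) - (-4)/(-15)) = 1/(√(-244) - (-4)*(-1)/15) = 1/(2*I*√61 - 1*4/15) = 1/(2*I*√61 - 4/15) = 1/(-4/15 + 2*I*√61)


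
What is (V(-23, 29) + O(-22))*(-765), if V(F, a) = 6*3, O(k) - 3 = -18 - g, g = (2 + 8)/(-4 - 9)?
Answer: -37485/13 ≈ -2883.5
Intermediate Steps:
g = -10/13 (g = 10/(-13) = 10*(-1/13) = -10/13 ≈ -0.76923)
O(k) = -185/13 (O(k) = 3 + (-18 - 1*(-10/13)) = 3 + (-18 + 10/13) = 3 - 224/13 = -185/13)
V(F, a) = 18
(V(-23, 29) + O(-22))*(-765) = (18 - 185/13)*(-765) = (49/13)*(-765) = -37485/13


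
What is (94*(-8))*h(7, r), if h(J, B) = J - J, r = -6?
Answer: 0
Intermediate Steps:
h(J, B) = 0
(94*(-8))*h(7, r) = (94*(-8))*0 = -752*0 = 0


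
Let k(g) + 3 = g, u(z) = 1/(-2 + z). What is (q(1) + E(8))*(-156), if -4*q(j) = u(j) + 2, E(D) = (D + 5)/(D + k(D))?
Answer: -117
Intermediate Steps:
k(g) = -3 + g
E(D) = (5 + D)/(-3 + 2*D) (E(D) = (D + 5)/(D + (-3 + D)) = (5 + D)/(-3 + 2*D))
q(j) = -½ - 1/(4*(-2 + j)) (q(j) = -(1/(-2 + j) + 2)/4 = -(2 + 1/(-2 + j))/4 = -½ - 1/(4*(-2 + j)))
(q(1) + E(8))*(-156) = ((3 - 2*1)/(4*(-2 + 1)) + (5 + 8)/(-3 + 2*8))*(-156) = ((¼)*(3 - 2)/(-1) + 13/(-3 + 16))*(-156) = ((¼)*(-1)*1 + 13/13)*(-156) = (-¼ + (1/13)*13)*(-156) = (-¼ + 1)*(-156) = (¾)*(-156) = -117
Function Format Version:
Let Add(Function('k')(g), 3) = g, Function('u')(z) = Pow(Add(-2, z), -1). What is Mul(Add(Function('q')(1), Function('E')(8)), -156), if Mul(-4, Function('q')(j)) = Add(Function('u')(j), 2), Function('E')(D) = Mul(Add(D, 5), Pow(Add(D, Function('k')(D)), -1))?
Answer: -117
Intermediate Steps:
Function('k')(g) = Add(-3, g)
Function('E')(D) = Mul(Pow(Add(-3, Mul(2, D)), -1), Add(5, D)) (Function('E')(D) = Mul(Add(D, 5), Pow(Add(D, Add(-3, D)), -1)) = Mul(Add(5, D), Pow(Add(-3, Mul(2, D)), -1)) = Mul(Pow(Add(-3, Mul(2, D)), -1), Add(5, D)))
Function('q')(j) = Add(Rational(-1, 2), Mul(Rational(-1, 4), Pow(Add(-2, j), -1))) (Function('q')(j) = Mul(Rational(-1, 4), Add(Pow(Add(-2, j), -1), 2)) = Mul(Rational(-1, 4), Add(2, Pow(Add(-2, j), -1))) = Add(Rational(-1, 2), Mul(Rational(-1, 4), Pow(Add(-2, j), -1))))
Mul(Add(Function('q')(1), Function('E')(8)), -156) = Mul(Add(Mul(Rational(1, 4), Pow(Add(-2, 1), -1), Add(3, Mul(-2, 1))), Mul(Pow(Add(-3, Mul(2, 8)), -1), Add(5, 8))), -156) = Mul(Add(Mul(Rational(1, 4), Pow(-1, -1), Add(3, -2)), Mul(Pow(Add(-3, 16), -1), 13)), -156) = Mul(Add(Mul(Rational(1, 4), -1, 1), Mul(Pow(13, -1), 13)), -156) = Mul(Add(Rational(-1, 4), Mul(Rational(1, 13), 13)), -156) = Mul(Add(Rational(-1, 4), 1), -156) = Mul(Rational(3, 4), -156) = -117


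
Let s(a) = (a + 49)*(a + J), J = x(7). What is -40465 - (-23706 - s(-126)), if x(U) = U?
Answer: -7596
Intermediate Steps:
J = 7
s(a) = (7 + a)*(49 + a) (s(a) = (a + 49)*(a + 7) = (49 + a)*(7 + a) = (7 + a)*(49 + a))
-40465 - (-23706 - s(-126)) = -40465 - (-23706 - (343 + (-126)² + 56*(-126))) = -40465 - (-23706 - (343 + 15876 - 7056)) = -40465 - (-23706 - 1*9163) = -40465 - (-23706 - 9163) = -40465 - 1*(-32869) = -40465 + 32869 = -7596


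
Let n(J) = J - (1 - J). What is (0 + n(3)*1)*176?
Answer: 880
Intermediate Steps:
n(J) = -1 + 2*J (n(J) = J + (-1 + J) = -1 + 2*J)
(0 + n(3)*1)*176 = (0 + (-1 + 2*3)*1)*176 = (0 + (-1 + 6)*1)*176 = (0 + 5*1)*176 = (0 + 5)*176 = 5*176 = 880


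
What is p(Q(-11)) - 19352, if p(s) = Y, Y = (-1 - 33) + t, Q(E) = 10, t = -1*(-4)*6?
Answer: -19362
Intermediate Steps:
t = 24 (t = 4*6 = 24)
Y = -10 (Y = (-1 - 33) + 24 = -34 + 24 = -10)
p(s) = -10
p(Q(-11)) - 19352 = -10 - 19352 = -19362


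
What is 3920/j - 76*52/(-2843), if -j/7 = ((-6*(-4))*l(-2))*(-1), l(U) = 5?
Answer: 51658/8529 ≈ 6.0567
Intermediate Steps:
j = 840 (j = -7*-6*(-4)*5*(-1) = -7*24*5*(-1) = -840*(-1) = -7*(-120) = 840)
3920/j - 76*52/(-2843) = 3920/840 - 76*52/(-2843) = 3920*(1/840) - 3952*(-1/2843) = 14/3 + 3952/2843 = 51658/8529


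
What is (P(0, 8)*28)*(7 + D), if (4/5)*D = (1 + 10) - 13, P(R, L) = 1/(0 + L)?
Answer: 63/4 ≈ 15.750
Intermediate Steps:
P(R, L) = 1/L
D = -5/2 (D = 5*((1 + 10) - 13)/4 = 5*(11 - 13)/4 = (5/4)*(-2) = -5/2 ≈ -2.5000)
(P(0, 8)*28)*(7 + D) = (28/8)*(7 - 5/2) = ((⅛)*28)*(9/2) = (7/2)*(9/2) = 63/4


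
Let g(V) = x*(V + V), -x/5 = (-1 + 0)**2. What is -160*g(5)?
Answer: 8000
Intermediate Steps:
x = -5 (x = -5*(-1 + 0)**2 = -5*(-1)**2 = -5*1 = -5)
g(V) = -10*V (g(V) = -5*(V + V) = -10*V)
-160*g(5) = -(-1600)*5 = -160*(-50) = 8000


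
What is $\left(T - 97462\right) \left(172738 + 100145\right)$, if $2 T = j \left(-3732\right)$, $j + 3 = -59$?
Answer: $4974657090$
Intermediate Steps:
$j = -62$ ($j = -3 - 59 = -62$)
$T = 115692$ ($T = \frac{\left(-62\right) \left(-3732\right)}{2} = \frac{1}{2} \cdot 231384 = 115692$)
$\left(T - 97462\right) \left(172738 + 100145\right) = \left(115692 - 97462\right) \left(172738 + 100145\right) = 18230 \cdot 272883 = 4974657090$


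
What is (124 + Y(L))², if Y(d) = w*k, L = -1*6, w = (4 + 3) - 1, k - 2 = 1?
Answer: 20164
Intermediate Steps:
k = 3 (k = 2 + 1 = 3)
w = 6 (w = 7 - 1 = 6)
L = -6
Y(d) = 18 (Y(d) = 6*3 = 18)
(124 + Y(L))² = (124 + 18)² = 142² = 20164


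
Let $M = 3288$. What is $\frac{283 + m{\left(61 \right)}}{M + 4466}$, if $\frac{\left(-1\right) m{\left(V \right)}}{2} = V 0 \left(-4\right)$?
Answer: $\frac{283}{7754} \approx 0.036497$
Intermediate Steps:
$m{\left(V \right)} = 0$ ($m{\left(V \right)} = - 2 V 0 \left(-4\right) = - 2 \cdot 0 \left(-4\right) = \left(-2\right) 0 = 0$)
$\frac{283 + m{\left(61 \right)}}{M + 4466} = \frac{283 + 0}{3288 + 4466} = \frac{283}{7754}$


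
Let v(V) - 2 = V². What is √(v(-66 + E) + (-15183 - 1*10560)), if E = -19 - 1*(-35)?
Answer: I*√23241 ≈ 152.45*I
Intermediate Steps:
E = 16 (E = -19 + 35 = 16)
v(V) = 2 + V²
√(v(-66 + E) + (-15183 - 1*10560)) = √((2 + (-66 + 16)²) + (-15183 - 1*10560)) = √((2 + (-50)²) + (-15183 - 10560)) = √((2 + 2500) - 25743) = √(2502 - 25743) = √(-23241) = I*√23241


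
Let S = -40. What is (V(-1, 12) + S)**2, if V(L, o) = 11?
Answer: 841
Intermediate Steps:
(V(-1, 12) + S)**2 = (11 - 40)**2 = (-29)**2 = 841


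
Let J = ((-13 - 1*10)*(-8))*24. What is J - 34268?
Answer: -29852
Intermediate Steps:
J = 4416 (J = ((-13 - 10)*(-8))*24 = -23*(-8)*24 = 184*24 = 4416)
J - 34268 = 4416 - 34268 = -29852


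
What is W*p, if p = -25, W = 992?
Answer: -24800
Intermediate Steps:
W*p = 992*(-25) = -24800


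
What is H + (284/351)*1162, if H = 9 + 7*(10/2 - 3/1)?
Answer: 338081/351 ≈ 963.19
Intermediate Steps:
H = 23 (H = 9 + 7*(10*(½) - 3*1) = 9 + 7*(5 - 3) = 9 + 7*2 = 9 + 14 = 23)
H + (284/351)*1162 = 23 + (284/351)*1162 = 23 + 330008/351 = 338081/351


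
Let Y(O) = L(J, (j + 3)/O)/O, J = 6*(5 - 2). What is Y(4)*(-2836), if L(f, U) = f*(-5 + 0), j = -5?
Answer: 63810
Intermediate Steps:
J = 18 (J = 6*3 = 18)
L(f, U) = -5*f (L(f, U) = f*(-5) = -5*f)
Y(O) = -90/O (Y(O) = (-5*18)/O = -90/O)
Y(4)*(-2836) = -90/4*(-2836) = -90*1/4*(-2836) = -45/2*(-2836) = 63810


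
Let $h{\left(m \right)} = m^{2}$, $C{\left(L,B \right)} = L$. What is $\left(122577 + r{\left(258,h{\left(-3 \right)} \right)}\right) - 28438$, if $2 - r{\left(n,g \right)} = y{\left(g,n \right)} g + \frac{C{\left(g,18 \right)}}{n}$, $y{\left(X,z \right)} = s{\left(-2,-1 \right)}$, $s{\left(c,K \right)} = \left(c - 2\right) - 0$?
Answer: $\frac{8099219}{86} \approx 94177.0$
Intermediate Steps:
$s{\left(c,K \right)} = -2 + c$ ($s{\left(c,K \right)} = \left(-2 + c\right) + 0 = -2 + c$)
$y{\left(X,z \right)} = -4$ ($y{\left(X,z \right)} = -2 - 2 = -4$)
$r{\left(n,g \right)} = 2 + 4 g - \frac{g}{n}$ ($r{\left(n,g \right)} = 2 - \left(- 4 g + \frac{g}{n}\right) = 2 + \left(4 g - \frac{g}{n}\right) = 2 + 4 g - \frac{g}{n}$)
$\left(122577 + r{\left(258,h{\left(-3 \right)} \right)}\right) - 28438 = \left(122577 + \left(2 + 4 \left(-3\right)^{2} - \frac{\left(-3\right)^{2}}{258}\right)\right) - 28438 = \left(122577 + \left(2 + 4 \cdot 9 - 9 \cdot \frac{1}{258}\right)\right) - 28438 = \left(122577 + \left(2 + 36 - \frac{3}{86}\right)\right) - 28438 = \left(122577 + \frac{3265}{86}\right) - 28438 = \frac{10544887}{86} - 28438 = \frac{8099219}{86}$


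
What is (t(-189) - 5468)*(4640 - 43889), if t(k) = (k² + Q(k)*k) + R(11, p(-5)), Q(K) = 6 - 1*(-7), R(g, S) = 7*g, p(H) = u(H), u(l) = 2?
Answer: -1093987377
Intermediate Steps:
p(H) = 2
Q(K) = 13 (Q(K) = 6 + 7 = 13)
t(k) = 77 + k² + 13*k (t(k) = (k² + 13*k) + 7*11 = (k² + 13*k) + 77 = 77 + k² + 13*k)
(t(-189) - 5468)*(4640 - 43889) = ((77 + (-189)² + 13*(-189)) - 5468)*(4640 - 43889) = ((77 + 35721 - 2457) - 5468)*(-39249) = (33341 - 5468)*(-39249) = 27873*(-39249) = -1093987377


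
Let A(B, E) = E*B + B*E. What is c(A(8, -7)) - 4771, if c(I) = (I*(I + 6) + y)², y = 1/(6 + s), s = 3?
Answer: 11416322350/81 ≈ 1.4094e+8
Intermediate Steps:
A(B, E) = 2*B*E (A(B, E) = B*E + B*E = 2*B*E)
y = ⅑ (y = 1/(6 + 3) = 1/9 = ⅑ ≈ 0.11111)
c(I) = (⅑ + I*(6 + I))² (c(I) = (I*(I + 6) + ⅑)² = (I*(6 + I) + ⅑)² = (⅑ + I*(6 + I))²)
c(A(8, -7)) - 4771 = (1 + 9*(2*8*(-7))² + 54*(2*8*(-7)))²/81 - 4771 = (1 + 9*(-112)² + 54*(-112))²/81 - 4771 = (1 + 9*12544 - 6048)²/81 - 4771 = (1 + 112896 - 6048)²/81 - 4771 = (1/81)*106849² - 4771 = (1/81)*11416708801 - 4771 = 11416708801/81 - 4771 = 11416322350/81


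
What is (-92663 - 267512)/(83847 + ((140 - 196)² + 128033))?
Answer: -360175/215016 ≈ -1.6751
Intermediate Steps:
(-92663 - 267512)/(83847 + ((140 - 196)² + 128033)) = -360175/(83847 + ((-56)² + 128033)) = -360175/(83847 + (3136 + 128033)) = -360175/(83847 + 131169) = -360175/215016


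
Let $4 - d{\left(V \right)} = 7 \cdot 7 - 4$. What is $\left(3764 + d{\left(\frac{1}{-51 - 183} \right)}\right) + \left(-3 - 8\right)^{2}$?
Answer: $3844$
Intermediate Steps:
$d{\left(V \right)} = -41$ ($d{\left(V \right)} = 4 - \left(7 \cdot 7 - 4\right) = 4 - \left(49 - 4\right) = 4 - 45 = -41$)
$\left(3764 + d{\left(\frac{1}{-51 - 183} \right)}\right) + \left(-3 - 8\right)^{2} = \left(3764 - 41\right) + \left(-3 - 8\right)^{2} = 3723 + \left(-11\right)^{2} = 3723 + 121 = 3844$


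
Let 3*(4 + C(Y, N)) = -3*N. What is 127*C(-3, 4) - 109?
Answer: -1125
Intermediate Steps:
C(Y, N) = -4 - N (C(Y, N) = -4 + (-3*N)/3 = -4 - N)
127*C(-3, 4) - 109 = 127*(-4 - 1*4) - 109 = 127*(-4 - 4) - 109 = 127*(-8) - 109 = -1016 - 109 = -1125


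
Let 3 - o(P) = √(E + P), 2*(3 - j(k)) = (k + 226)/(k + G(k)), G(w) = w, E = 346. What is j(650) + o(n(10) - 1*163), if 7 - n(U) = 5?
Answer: 3681/650 - √185 ≈ -7.9384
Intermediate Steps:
n(U) = 2 (n(U) = 7 - 1*5 = 7 - 5 = 2)
j(k) = 3 - (226 + k)/(4*k) (j(k) = 3 - (k + 226)/(2*(k + k)) = 3 - (226 + k)/(2*(2*k)) = 3 - (226 + k)*1/(2*k)/2 = 3 - (226 + k)/(4*k))
o(P) = 3 - √(346 + P)
j(650) + o(n(10) - 1*163) = (¼)*(-226 + 11*650)/650 + (3 - √(346 + (2 - 1*163))) = (¼)*(1/650)*(-226 + 7150) + (3 - √(346 + (2 - 163))) = (¼)*(1/650)*6924 + (3 - √(346 - 161)) = 1731/650 + (3 - √185) = 3681/650 - √185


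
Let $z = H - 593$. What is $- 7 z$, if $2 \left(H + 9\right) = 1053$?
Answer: $\frac{1057}{2} \approx 528.5$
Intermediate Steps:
$H = \frac{1035}{2}$ ($H = -9 + \frac{1}{2} \cdot 1053 = -9 + \frac{1053}{2} = \frac{1035}{2} \approx 517.5$)
$z = - \frac{151}{2}$ ($z = \frac{1035}{2} - 593 = - \frac{151}{2} \approx -75.5$)
$- 7 z = \left(-7\right) \left(- \frac{151}{2}\right) = \frac{1057}{2}$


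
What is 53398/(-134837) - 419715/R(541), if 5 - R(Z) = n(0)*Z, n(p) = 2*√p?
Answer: -11318675689/134837 ≈ -83943.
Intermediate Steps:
R(Z) = 5 (R(Z) = 5 - 2*√0*Z = 5 - 2*0*Z = 5 - 0*Z = 5 - 1*0 = 5 + 0 = 5)
53398/(-134837) - 419715/R(541) = 53398/(-134837) - 419715/5 = 53398*(-1/134837) - 419715*⅕ = -53398/134837 - 83943 = -11318675689/134837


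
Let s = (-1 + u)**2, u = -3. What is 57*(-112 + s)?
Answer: -5472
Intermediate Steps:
s = 16 (s = (-1 - 3)**2 = (-4)**2 = 16)
57*(-112 + s) = 57*(-112 + 16) = 57*(-96) = -5472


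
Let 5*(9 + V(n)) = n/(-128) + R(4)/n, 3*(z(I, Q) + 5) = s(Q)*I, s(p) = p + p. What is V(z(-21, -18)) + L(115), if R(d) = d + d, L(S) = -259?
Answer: -8485085/31616 ≈ -268.38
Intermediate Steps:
s(p) = 2*p
R(d) = 2*d
z(I, Q) = -5 + 2*I*Q/3 (z(I, Q) = -5 + ((2*Q)*I)/3 = -5 + (2*I*Q)/3 = -5 + 2*I*Q/3)
V(n) = -9 - n/640 + 8/(5*n) (V(n) = -9 + (n/(-128) + (2*4)/n)/5 = -9 + (n*(-1/128) + 8/n)/5 = -9 + (-n/128 + 8/n)/5 = -9 + (8/n - n/128)/5 = -9 + (-n/640 + 8/(5*n)) = -9 - n/640 + 8/(5*n))
V(z(-21, -18)) + L(115) = (1024 - (-5 + (⅔)*(-21)*(-18))*(5760 + (-5 + (⅔)*(-21)*(-18))))/(640*(-5 + (⅔)*(-21)*(-18))) - 259 = (1024 - (-5 + 252)*(5760 + (-5 + 252)))/(640*(-5 + 252)) - 259 = (1/640)*(1024 - 1*247*(5760 + 247))/247 - 259 = (1/640)*(1/247)*(1024 - 1*247*6007) - 259 = (1/640)*(1/247)*(1024 - 1483729) - 259 = (1/640)*(1/247)*(-1482705) - 259 = -296541/31616 - 259 = -8485085/31616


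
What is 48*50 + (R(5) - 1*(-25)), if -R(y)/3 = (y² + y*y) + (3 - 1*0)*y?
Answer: 2230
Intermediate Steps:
R(y) = -9*y - 6*y² (R(y) = -3*((y² + y*y) + (3 - 1*0)*y) = -3*((y² + y²) + (3 + 0)*y) = -3*(2*y² + 3*y) = -9*y - 6*y²)
48*50 + (R(5) - 1*(-25)) = 48*50 + (-3*5*(3 + 2*5) - 1*(-25)) = 2400 + (-3*5*(3 + 10) + 25) = 2400 + (-3*5*13 + 25) = 2400 + (-195 + 25) = 2400 - 170 = 2230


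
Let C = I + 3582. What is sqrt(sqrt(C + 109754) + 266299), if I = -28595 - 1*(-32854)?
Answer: sqrt(266299 + sqrt(117595)) ≈ 516.37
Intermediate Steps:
I = 4259 (I = -28595 + 32854 = 4259)
C = 7841 (C = 4259 + 3582 = 7841)
sqrt(sqrt(C + 109754) + 266299) = sqrt(sqrt(7841 + 109754) + 266299) = sqrt(sqrt(117595) + 266299) = sqrt(266299 + sqrt(117595))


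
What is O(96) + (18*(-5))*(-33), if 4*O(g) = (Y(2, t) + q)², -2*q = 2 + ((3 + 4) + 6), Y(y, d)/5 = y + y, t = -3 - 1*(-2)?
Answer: 48145/16 ≈ 3009.1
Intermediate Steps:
t = -1 (t = -3 + 2 = -1)
Y(y, d) = 10*y (Y(y, d) = 5*(y + y) = 5*(2*y) = 10*y)
q = -15/2 (q = -(2 + ((3 + 4) + 6))/2 = -(2 + (7 + 6))/2 = -(2 + 13)/2 = -½*15 = -15/2 ≈ -7.5000)
O(g) = 625/16 (O(g) = (10*2 - 15/2)²/4 = (20 - 15/2)²/4 = (25/2)²/4 = (¼)*(625/4) = 625/16)
O(96) + (18*(-5))*(-33) = 625/16 + (18*(-5))*(-33) = 625/16 - 90*(-33) = 625/16 + 2970 = 48145/16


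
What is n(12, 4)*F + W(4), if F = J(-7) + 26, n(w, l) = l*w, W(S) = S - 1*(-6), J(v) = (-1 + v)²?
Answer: 4330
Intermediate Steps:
W(S) = 6 + S (W(S) = S + 6 = 6 + S)
F = 90 (F = (-1 - 7)² + 26 = (-8)² + 26 = 64 + 26 = 90)
n(12, 4)*F + W(4) = (4*12)*90 + (6 + 4) = 48*90 + 10 = 4320 + 10 = 4330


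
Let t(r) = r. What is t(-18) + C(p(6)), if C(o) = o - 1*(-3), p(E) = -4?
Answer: -19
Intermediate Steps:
C(o) = 3 + o (C(o) = o + 3 = 3 + o)
t(-18) + C(p(6)) = -18 + (3 - 4) = -18 - 1 = -19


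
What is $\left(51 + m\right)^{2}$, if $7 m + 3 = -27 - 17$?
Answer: $\frac{96100}{49} \approx 1961.2$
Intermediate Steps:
$m = - \frac{47}{7}$ ($m = - \frac{3}{7} + \frac{-27 - 17}{7} = - \frac{3}{7} + \frac{1}{7} \left(-44\right) = - \frac{3}{7} - \frac{44}{7} = - \frac{47}{7} \approx -6.7143$)
$\left(51 + m\right)^{2} = \left(51 - \frac{47}{7}\right)^{2} = \left(\frac{310}{7}\right)^{2} = \frac{96100}{49}$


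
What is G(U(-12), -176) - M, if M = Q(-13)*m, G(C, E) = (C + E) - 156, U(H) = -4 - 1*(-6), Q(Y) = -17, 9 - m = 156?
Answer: -2829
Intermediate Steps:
m = -147 (m = 9 - 1*156 = 9 - 156 = -147)
U(H) = 2 (U(H) = -4 + 6 = 2)
G(C, E) = -156 + C + E
M = 2499 (M = -17*(-147) = 2499)
G(U(-12), -176) - M = (-156 + 2 - 176) - 1*2499 = -330 - 2499 = -2829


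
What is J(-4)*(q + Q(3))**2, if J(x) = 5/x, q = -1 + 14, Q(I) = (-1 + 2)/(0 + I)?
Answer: -2000/9 ≈ -222.22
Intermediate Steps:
Q(I) = 1/I
q = 13
J(-4)*(q + Q(3))**2 = (5/(-4))*(13 + 1/3)**2 = (5*(-1/4))*(13 + 1/3)**2 = -5*(40/3)**2/4 = -5/4*1600/9 = -2000/9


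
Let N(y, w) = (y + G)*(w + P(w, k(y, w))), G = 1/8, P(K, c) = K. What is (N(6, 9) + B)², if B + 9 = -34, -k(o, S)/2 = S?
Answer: 72361/16 ≈ 4522.6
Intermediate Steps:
k(o, S) = -2*S
G = ⅛ ≈ 0.12500
N(y, w) = 2*w*(⅛ + y) (N(y, w) = (y + ⅛)*(w + w) = (⅛ + y)*(2*w) = 2*w*(⅛ + y))
B = -43 (B = -9 - 34 = -43)
(N(6, 9) + B)² = ((¼)*9*(1 + 8*6) - 43)² = ((¼)*9*(1 + 48) - 43)² = ((¼)*9*49 - 43)² = (441/4 - 43)² = (269/4)² = 72361/16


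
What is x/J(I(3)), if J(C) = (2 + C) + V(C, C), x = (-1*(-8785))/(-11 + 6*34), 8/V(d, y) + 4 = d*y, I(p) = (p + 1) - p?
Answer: 26355/193 ≈ 136.55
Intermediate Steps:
I(p) = 1 (I(p) = (1 + p) - p = 1)
V(d, y) = 8/(-4 + d*y)
x = 8785/193 (x = 8785/(-11 + 204) = 8785/193 ≈ 45.518)
J(C) = 2 + C + 8/(-4 + C²) (J(C) = (2 + C) + 8/(-4 + C*C) = (2 + C) + 8/(-4 + C²) = 2 + C + 8/(-4 + C²))
x/J(I(3)) = 8785/(193*(((8 + (-4 + 1²)*(2 + 1))/(-4 + 1²)))) = 8785/(193*(((8 + (-4 + 1)*3)/(-4 + 1)))) = 8785/(193*(((8 - 3*3)/(-3)))) = 8785/(193*((-(8 - 9)/3))) = 8785/(193*((-⅓*(-1)))) = 8785/(193*(⅓)) = (8785/193)*3 = 26355/193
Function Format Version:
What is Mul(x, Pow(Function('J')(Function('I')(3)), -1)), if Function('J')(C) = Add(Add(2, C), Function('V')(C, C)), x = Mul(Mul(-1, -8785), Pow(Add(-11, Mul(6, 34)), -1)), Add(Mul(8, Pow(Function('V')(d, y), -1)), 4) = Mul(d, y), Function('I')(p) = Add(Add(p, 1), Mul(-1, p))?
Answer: Rational(26355, 193) ≈ 136.55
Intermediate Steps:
Function('I')(p) = 1 (Function('I')(p) = Add(Add(1, p), Mul(-1, p)) = 1)
Function('V')(d, y) = Mul(8, Pow(Add(-4, Mul(d, y)), -1))
x = Rational(8785, 193) (x = Mul(8785, Pow(Add(-11, 204), -1)) = Mul(8785, Pow(193, -1)) = Mul(8785, Rational(1, 193)) = Rational(8785, 193) ≈ 45.518)
Function('J')(C) = Add(2, C, Mul(8, Pow(Add(-4, Pow(C, 2)), -1))) (Function('J')(C) = Add(Add(2, C), Mul(8, Pow(Add(-4, Mul(C, C)), -1))) = Add(Add(2, C), Mul(8, Pow(Add(-4, Pow(C, 2)), -1))) = Add(2, C, Mul(8, Pow(Add(-4, Pow(C, 2)), -1))))
Mul(x, Pow(Function('J')(Function('I')(3)), -1)) = Mul(Rational(8785, 193), Pow(Mul(Pow(Add(-4, Pow(1, 2)), -1), Add(8, Mul(Add(-4, Pow(1, 2)), Add(2, 1)))), -1)) = Mul(Rational(8785, 193), Pow(Mul(Pow(Add(-4, 1), -1), Add(8, Mul(Add(-4, 1), 3))), -1)) = Mul(Rational(8785, 193), Pow(Mul(Pow(-3, -1), Add(8, Mul(-3, 3))), -1)) = Mul(Rational(8785, 193), Pow(Mul(Rational(-1, 3), Add(8, -9)), -1)) = Mul(Rational(8785, 193), Pow(Mul(Rational(-1, 3), -1), -1)) = Mul(Rational(8785, 193), Pow(Rational(1, 3), -1)) = Mul(Rational(8785, 193), 3) = Rational(26355, 193)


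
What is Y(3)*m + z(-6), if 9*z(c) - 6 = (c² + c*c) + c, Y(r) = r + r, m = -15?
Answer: -82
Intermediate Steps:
Y(r) = 2*r
z(c) = ⅔ + c/9 + 2*c²/9 (z(c) = ⅔ + ((c² + c*c) + c)/9 = ⅔ + ((c² + c²) + c)/9 = ⅔ + (2*c² + c)/9 = ⅔ + (c + 2*c²)/9 = ⅔ + (c/9 + 2*c²/9) = ⅔ + c/9 + 2*c²/9)
Y(3)*m + z(-6) = (2*3)*(-15) + (⅔ + (⅑)*(-6) + (2/9)*(-6)²) = 6*(-15) + (⅔ - ⅔ + (2/9)*36) = -90 + (⅔ - ⅔ + 8) = -90 + 8 = -82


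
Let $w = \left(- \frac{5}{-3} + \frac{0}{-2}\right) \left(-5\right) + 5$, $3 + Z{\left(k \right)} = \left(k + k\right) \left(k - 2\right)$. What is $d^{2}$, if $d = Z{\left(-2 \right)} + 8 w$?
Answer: $\frac{1681}{9} \approx 186.78$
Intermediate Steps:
$Z{\left(k \right)} = -3 + 2 k \left(-2 + k\right)$ ($Z{\left(k \right)} = -3 + \left(k + k\right) \left(k - 2\right) = -3 + 2 k \left(-2 + k\right)$)
$w = - \frac{10}{3}$ ($w = \left(\left(-5\right) \left(- \frac{1}{3}\right) + 0 \left(- \frac{1}{2}\right)\right) \left(-5\right) + 5 = \left(\frac{5}{3} + 0\right) \left(-5\right) + 5 = \frac{5}{3} \left(-5\right) + 5 = - \frac{25}{3} + 5 = - \frac{10}{3} \approx -3.3333$)
$d = - \frac{41}{3}$ ($d = \left(-3 - -8 + 2 \left(-2\right)^{2}\right) + 8 \left(- \frac{10}{3}\right) = \left(-3 + 8 + 2 \cdot 4\right) - \frac{80}{3} = \left(-3 + 8 + 8\right) - \frac{80}{3} = 13 - \frac{80}{3} = - \frac{41}{3} \approx -13.667$)
$d^{2} = \left(- \frac{41}{3}\right)^{2} = \frac{1681}{9}$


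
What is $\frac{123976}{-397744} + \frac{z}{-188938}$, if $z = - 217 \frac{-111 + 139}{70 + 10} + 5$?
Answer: $- \frac{29244446939}{93936194840} \approx -0.31132$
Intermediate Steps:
$z = - \frac{1419}{20}$ ($z = - 217 \cdot \frac{28}{80} + 5 = - 217 \cdot 28 \cdot \frac{1}{80} + 5 = \left(-217\right) \frac{7}{20} + 5 = - \frac{1519}{20} + 5 = - \frac{1419}{20} \approx -70.95$)
$\frac{123976}{-397744} + \frac{z}{-188938} = \frac{123976}{-397744} - \frac{1419}{20 \left(-188938\right)} = 123976 \left(- \frac{1}{397744}\right) - - \frac{1419}{3778760} = - \frac{15497}{49718} + \frac{1419}{3778760} = - \frac{29244446939}{93936194840}$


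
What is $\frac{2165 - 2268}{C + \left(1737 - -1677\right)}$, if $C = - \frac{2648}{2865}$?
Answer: $- \frac{295095}{9778462} \approx -0.030178$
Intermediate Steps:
$C = - \frac{2648}{2865}$ ($C = \left(-2648\right) \frac{1}{2865} = - \frac{2648}{2865} \approx -0.92426$)
$\frac{2165 - 2268}{C + \left(1737 - -1677\right)} = \frac{2165 - 2268}{- \frac{2648}{2865} + \left(1737 - -1677\right)} = - \frac{103}{- \frac{2648}{2865} + \left(1737 + 1677\right)} = - \frac{103}{- \frac{2648}{2865} + 3414} = - \frac{103}{\frac{9778462}{2865}} = \left(-103\right) \frac{2865}{9778462} = - \frac{295095}{9778462}$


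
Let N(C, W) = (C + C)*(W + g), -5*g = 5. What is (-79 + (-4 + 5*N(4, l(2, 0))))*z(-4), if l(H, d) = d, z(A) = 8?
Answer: -984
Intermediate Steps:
g = -1 (g = -1/5*5 = -1)
N(C, W) = 2*C*(-1 + W) (N(C, W) = (C + C)*(W - 1) = (2*C)*(-1 + W) = 2*C*(-1 + W))
(-79 + (-4 + 5*N(4, l(2, 0))))*z(-4) = (-79 + (-4 + 5*(2*4*(-1 + 0))))*8 = (-79 + (-4 + 5*(2*4*(-1))))*8 = (-79 + (-4 + 5*(-8)))*8 = (-79 + (-4 - 40))*8 = (-79 - 44)*8 = -123*8 = -984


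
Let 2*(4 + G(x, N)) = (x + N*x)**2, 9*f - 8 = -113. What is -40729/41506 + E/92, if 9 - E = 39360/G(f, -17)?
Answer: -67943579267/74826435716 ≈ -0.90802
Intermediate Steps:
f = -35/3 (f = 8/9 + (1/9)*(-113) = 8/9 - 113/9 = -35/3 ≈ -11.667)
G(x, N) = -4 + (x + N*x)**2/2
E = 264159/39191 (E = 9 - 39360/(-4 + (-35/3)**2*(1 - 17)**2/2) = 9 - 39360/(-4 + (1/2)*(1225/9)*(-16)**2) = 9 - 39360/(-4 + (1/2)*(1225/9)*256) = 9 - 39360/(-4 + 156800/9) = 9 - 39360/156764/9 = 9 - 39360*9/156764 = 9 - 1*88560/39191 = 9 - 88560/39191 = 264159/39191 ≈ 6.7403)
-40729/41506 + E/92 = -40729/41506 + (264159/39191)/92 = -40729*1/41506 + (264159/39191)*(1/92) = -40729/41506 + 264159/3605572 = -67943579267/74826435716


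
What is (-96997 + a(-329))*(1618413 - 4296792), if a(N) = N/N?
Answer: 259792049484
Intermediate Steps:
a(N) = 1
(-96997 + a(-329))*(1618413 - 4296792) = (-96997 + 1)*(1618413 - 4296792) = -96996*(-2678379) = 259792049484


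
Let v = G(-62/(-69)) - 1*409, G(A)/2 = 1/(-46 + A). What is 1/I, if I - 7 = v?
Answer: -1556/625581 ≈ -0.0024873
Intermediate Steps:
G(A) = 2/(-46 + A)
v = -636473/1556 (v = 2/(-46 - 62/(-69)) - 1*409 = 2/(-46 - 62*(-1/69)) - 409 = 2/(-46 + 62/69) - 409 = 2/(-3112/69) - 409 = 2*(-69/3112) - 409 = -69/1556 - 409 = -636473/1556 ≈ -409.04)
I = -625581/1556 (I = 7 - 636473/1556 = -625581/1556 ≈ -402.04)
1/I = 1/(-625581/1556) = -1556/625581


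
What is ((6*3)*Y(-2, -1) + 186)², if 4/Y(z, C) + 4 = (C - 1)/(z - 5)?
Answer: 4691556/169 ≈ 27761.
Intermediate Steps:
Y(z, C) = 4/(-4 + (-1 + C)/(-5 + z)) (Y(z, C) = 4/(-4 + (C - 1)/(z - 5)) = 4/(-4 + (-1 + C)/(-5 + z)))
((6*3)*Y(-2, -1) + 186)² = ((6*3)*(4*(-5 - 2)/(19 - 1 - 4*(-2))) + 186)² = (18*(4*(-7)/(19 - 1 + 8)) + 186)² = (18*(4*(-7)/26) + 186)² = (18*(4*(1/26)*(-7)) + 186)² = (18*(-14/13) + 186)² = (-252/13 + 186)² = (2166/13)² = 4691556/169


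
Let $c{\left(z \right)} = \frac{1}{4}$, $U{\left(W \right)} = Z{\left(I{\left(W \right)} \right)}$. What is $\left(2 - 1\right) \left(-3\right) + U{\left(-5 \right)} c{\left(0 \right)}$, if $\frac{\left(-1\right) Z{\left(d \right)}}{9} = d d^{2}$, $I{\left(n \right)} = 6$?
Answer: $-489$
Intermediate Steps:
$Z{\left(d \right)} = - 9 d^{3}$ ($Z{\left(d \right)} = - 9 d d^{2} = - 9 d^{3}$)
$U{\left(W \right)} = -1944$ ($U{\left(W \right)} = - 9 \cdot 6^{3} = \left(-9\right) 216 = -1944$)
$c{\left(z \right)} = \frac{1}{4}$
$\left(2 - 1\right) \left(-3\right) + U{\left(-5 \right)} c{\left(0 \right)} = \left(2 - 1\right) \left(-3\right) - 486 = 1 \left(-3\right) - 486 = -3 - 486 = -489$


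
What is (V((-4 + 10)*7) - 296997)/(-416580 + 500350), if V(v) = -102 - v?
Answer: -297141/83770 ≈ -3.5471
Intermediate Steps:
(V((-4 + 10)*7) - 296997)/(-416580 + 500350) = ((-102 - (-4 + 10)*7) - 296997)/(-416580 + 500350) = ((-102 - 6*7) - 296997)/83770 = ((-102 - 1*42) - 296997)*(1/83770) = ((-102 - 42) - 296997)*(1/83770) = (-144 - 296997)*(1/83770) = -297141*1/83770 = -297141/83770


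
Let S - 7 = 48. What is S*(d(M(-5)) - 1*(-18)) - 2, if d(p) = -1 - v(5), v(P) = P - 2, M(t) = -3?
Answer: 768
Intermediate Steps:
v(P) = -2 + P
S = 55 (S = 7 + 48 = 55)
d(p) = -4 (d(p) = -1 - (-2 + 5) = -1 - 1*3 = -1 - 3 = -4)
S*(d(M(-5)) - 1*(-18)) - 2 = 55*(-4 - 1*(-18)) - 2 = 55*(-4 + 18) - 2 = 55*14 - 2 = 770 - 2 = 768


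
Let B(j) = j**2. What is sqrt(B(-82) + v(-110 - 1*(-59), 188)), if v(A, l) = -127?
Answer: 3*sqrt(733) ≈ 81.222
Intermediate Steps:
sqrt(B(-82) + v(-110 - 1*(-59), 188)) = sqrt((-82)**2 - 127) = sqrt(6724 - 127) = sqrt(6597) = 3*sqrt(733)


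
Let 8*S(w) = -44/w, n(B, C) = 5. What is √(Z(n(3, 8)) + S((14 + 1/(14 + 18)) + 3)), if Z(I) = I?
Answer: √1389205/545 ≈ 2.1627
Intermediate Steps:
S(w) = -11/(2*w) (S(w) = (-44/w)/8 = -11/(2*w))
√(Z(n(3, 8)) + S((14 + 1/(14 + 18)) + 3)) = √(5 - 11/(2*((14 + 1/(14 + 18)) + 3))) = √(5 - 11/(2*((14 + 1/32) + 3))) = √(5 - 11/(2*(449/32 + 3))) = √(5 - 11/(2*545/32)) = √(5 - 11/2*32/545) = √(5 - 176/545) = √(2549/545) = √1389205/545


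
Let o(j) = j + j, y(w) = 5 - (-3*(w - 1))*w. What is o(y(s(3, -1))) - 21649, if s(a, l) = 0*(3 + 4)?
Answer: -21639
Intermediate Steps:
s(a, l) = 0 (s(a, l) = 0*7 = 0)
y(w) = 5 - w*(3 - 3*w) (y(w) = 5 - (-3*(-1 + w))*w = 5 - (3 - 3*w)*w = 5 - w*(3 - 3*w))
o(j) = 2*j
o(y(s(3, -1))) - 21649 = 2*(5 - 3*0 + 3*0²) - 21649 = 2*(5 + 0 + 3*0) - 21649 = 2*(5 + 0 + 0) - 21649 = 2*5 - 21649 = 10 - 21649 = -21639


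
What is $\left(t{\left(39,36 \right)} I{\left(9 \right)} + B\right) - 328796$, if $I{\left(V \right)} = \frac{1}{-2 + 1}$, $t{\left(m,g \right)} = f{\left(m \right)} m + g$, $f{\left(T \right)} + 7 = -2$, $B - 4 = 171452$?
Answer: $-157025$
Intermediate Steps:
$B = 171456$ ($B = 4 + 171452 = 171456$)
$f{\left(T \right)} = -9$ ($f{\left(T \right)} = -7 - 2 = -9$)
$t{\left(m,g \right)} = g - 9 m$ ($t{\left(m,g \right)} = - 9 m + g = g - 9 m$)
$I{\left(V \right)} = -1$ ($I{\left(V \right)} = \frac{1}{-1} = -1$)
$\left(t{\left(39,36 \right)} I{\left(9 \right)} + B\right) - 328796 = \left(\left(36 - 351\right) \left(-1\right) + 171456\right) - 328796 = \left(\left(-315\right) \left(-1\right) + 171456\right) - 328796 = \left(315 + 171456\right) - 328796 = 171771 - 328796 = -157025$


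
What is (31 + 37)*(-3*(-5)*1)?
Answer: 1020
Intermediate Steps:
(31 + 37)*(-3*(-5)*1) = 68*(15*1) = 68*15 = 1020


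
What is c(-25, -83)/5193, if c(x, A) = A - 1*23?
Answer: -106/5193 ≈ -0.020412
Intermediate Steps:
c(x, A) = -23 + A (c(x, A) = A - 23 = -23 + A)
c(-25, -83)/5193 = (-23 - 83)/5193 = -106*1/5193 = -106/5193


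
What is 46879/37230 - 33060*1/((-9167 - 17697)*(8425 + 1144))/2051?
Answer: 42322216763821/33611127619020 ≈ 1.2592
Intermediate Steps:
46879/37230 - 33060*1/((-9167 - 17697)*(8425 + 1144))/2051 = 46879*(1/37230) - 33060/((-26864*9569))*(1/2051) = 46879/37230 - 33060/(-257061616)*(1/2051) = 46879/37230 - 33060*(-1/257061616)*(1/2051) = 46879/37230 + (8265/64265404)*(1/2051) = 46879/37230 + 8265/131808343604 = 42322216763821/33611127619020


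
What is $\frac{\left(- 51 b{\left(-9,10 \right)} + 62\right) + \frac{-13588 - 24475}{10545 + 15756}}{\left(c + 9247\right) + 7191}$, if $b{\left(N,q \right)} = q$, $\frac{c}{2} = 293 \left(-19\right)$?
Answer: $- \frac{11820911}{139500504} \approx -0.084737$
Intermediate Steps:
$c = -11134$ ($c = 2 \cdot 293 \left(-19\right) = 2 \left(-5567\right) = -11134$)
$\frac{\left(- 51 b{\left(-9,10 \right)} + 62\right) + \frac{-13588 - 24475}{10545 + 15756}}{\left(c + 9247\right) + 7191} = \frac{\left(\left(-51\right) 10 + 62\right) + \frac{-13588 - 24475}{10545 + 15756}}{\left(-11134 + 9247\right) + 7191} = \frac{\left(-510 + 62\right) - \frac{38063}{26301}}{-1887 + 7191} = \frac{-448 - \frac{38063}{26301}}{5304} = \left(-448 - \frac{38063}{26301}\right) \frac{1}{5304} = \left(- \frac{11820911}{26301}\right) \frac{1}{5304} = - \frac{11820911}{139500504}$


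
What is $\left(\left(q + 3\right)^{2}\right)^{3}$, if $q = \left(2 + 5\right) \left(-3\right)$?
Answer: $34012224$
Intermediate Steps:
$q = -21$ ($q = 7 \left(-3\right) = -21$)
$\left(\left(q + 3\right)^{2}\right)^{3} = \left(\left(-21 + 3\right)^{2}\right)^{3} = \left(\left(-18\right)^{2}\right)^{3} = 324^{3} = 34012224$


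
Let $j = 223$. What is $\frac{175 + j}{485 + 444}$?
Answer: $\frac{398}{929} \approx 0.42842$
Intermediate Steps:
$\frac{175 + j}{485 + 444} = \frac{175 + 223}{485 + 444} = \frac{398}{929}$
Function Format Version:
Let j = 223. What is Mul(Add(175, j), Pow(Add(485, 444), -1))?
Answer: Rational(398, 929) ≈ 0.42842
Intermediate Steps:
Mul(Add(175, j), Pow(Add(485, 444), -1)) = Mul(Add(175, 223), Pow(Add(485, 444), -1)) = Mul(398, Pow(929, -1)) = Mul(398, Rational(1, 929)) = Rational(398, 929)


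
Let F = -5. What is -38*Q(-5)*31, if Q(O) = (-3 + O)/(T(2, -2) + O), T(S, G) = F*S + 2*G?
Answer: -496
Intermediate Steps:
T(S, G) = -5*S + 2*G
Q(O) = (-3 + O)/(-14 + O) (Q(O) = (-3 + O)/((-5*2 + 2*(-2)) + O) = (-3 + O)/((-10 - 4) + O) = (-3 + O)/(-14 + O))
-38*Q(-5)*31 = -38*(-3 - 5)/(-14 - 5)*31 = -38*(-8)/(-19)*31 = -(-2)*(-8)*31 = -38*8/19*31 = -16*31 = -496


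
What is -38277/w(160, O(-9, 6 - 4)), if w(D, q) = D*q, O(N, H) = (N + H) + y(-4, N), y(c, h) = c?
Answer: 38277/1760 ≈ 21.748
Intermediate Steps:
O(N, H) = -4 + H + N (O(N, H) = (N + H) - 4 = (H + N) - 4 = -4 + H + N)
-38277/w(160, O(-9, 6 - 4)) = -38277*1/(160*(-4 + (6 - 4) - 9)) = -38277*1/(160*(-4 + 2 - 9)) = -38277/(160*(-11)) = -38277/(-1760) = -38277*(-1/1760) = 38277/1760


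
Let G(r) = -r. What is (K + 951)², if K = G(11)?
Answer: 883600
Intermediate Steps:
K = -11 (K = -1*11 = -11)
(K + 951)² = (-11 + 951)² = 940² = 883600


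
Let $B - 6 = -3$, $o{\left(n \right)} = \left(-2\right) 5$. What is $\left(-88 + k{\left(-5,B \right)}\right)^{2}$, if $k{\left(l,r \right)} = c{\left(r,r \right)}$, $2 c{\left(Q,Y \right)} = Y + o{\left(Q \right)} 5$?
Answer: $\frac{49729}{4} \approx 12432.0$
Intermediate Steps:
$o{\left(n \right)} = -10$
$B = 3$ ($B = 6 - 3 = 3$)
$c{\left(Q,Y \right)} = -25 + \frac{Y}{2}$ ($c{\left(Q,Y \right)} = \frac{Y - 50}{2} = \frac{-50 + Y}{2} = -25 + \frac{Y}{2}$)
$k{\left(l,r \right)} = -25 + \frac{r}{2}$
$\left(-88 + k{\left(-5,B \right)}\right)^{2} = \left(-88 + \left(-25 + \frac{1}{2} \cdot 3\right)\right)^{2} = \left(-88 + \left(-25 + \frac{3}{2}\right)\right)^{2} = \left(-88 - \frac{47}{2}\right)^{2} = \left(- \frac{223}{2}\right)^{2} = \frac{49729}{4}$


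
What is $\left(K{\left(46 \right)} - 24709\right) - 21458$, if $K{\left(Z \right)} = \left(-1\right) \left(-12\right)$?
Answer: $-46155$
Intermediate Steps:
$K{\left(Z \right)} = 12$
$\left(K{\left(46 \right)} - 24709\right) - 21458 = \left(12 - 24709\right) - 21458 = -24697 - 21458 = -46155$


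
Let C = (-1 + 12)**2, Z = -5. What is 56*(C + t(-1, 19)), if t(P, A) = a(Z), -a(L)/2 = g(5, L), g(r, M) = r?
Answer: 6216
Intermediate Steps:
a(L) = -10 (a(L) = -2*5 = -10)
t(P, A) = -10
C = 121 (C = 11**2 = 121)
56*(C + t(-1, 19)) = 56*(121 - 10) = 56*111 = 6216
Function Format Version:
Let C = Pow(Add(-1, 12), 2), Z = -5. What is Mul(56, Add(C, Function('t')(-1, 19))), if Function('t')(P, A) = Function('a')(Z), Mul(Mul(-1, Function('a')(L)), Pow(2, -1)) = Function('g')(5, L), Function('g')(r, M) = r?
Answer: 6216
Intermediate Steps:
Function('a')(L) = -10 (Function('a')(L) = Mul(-2, 5) = -10)
Function('t')(P, A) = -10
C = 121 (C = Pow(11, 2) = 121)
Mul(56, Add(C, Function('t')(-1, 19))) = Mul(56, Add(121, -10)) = Mul(56, 111) = 6216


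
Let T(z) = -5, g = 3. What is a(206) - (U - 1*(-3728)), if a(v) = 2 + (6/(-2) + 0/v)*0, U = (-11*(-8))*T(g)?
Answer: -3286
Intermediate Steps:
U = -440 (U = -11*(-8)*(-5) = 88*(-5) = -440)
a(v) = 2 (a(v) = 2 + (6*(-1/2) + 0)*0 = 2 + (-3 + 0)*0 = 2 - 3*0 = 2 + 0 = 2)
a(206) - (U - 1*(-3728)) = 2 - (-440 - 1*(-3728)) = 2 - (-440 + 3728) = 2 - 1*3288 = 2 - 3288 = -3286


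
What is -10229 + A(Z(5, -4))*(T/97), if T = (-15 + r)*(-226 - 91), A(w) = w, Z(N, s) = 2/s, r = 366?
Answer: -1873159/194 ≈ -9655.5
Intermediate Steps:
T = -111267 (T = (-15 + 366)*(-226 - 91) = 351*(-317) = -111267)
-10229 + A(Z(5, -4))*(T/97) = -10229 + (2/(-4))*(-111267/97) = -10229 + (2*(-1/4))*(-111267*1/97) = -10229 - 1/2*(-111267/97) = -10229 + 111267/194 = -1873159/194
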